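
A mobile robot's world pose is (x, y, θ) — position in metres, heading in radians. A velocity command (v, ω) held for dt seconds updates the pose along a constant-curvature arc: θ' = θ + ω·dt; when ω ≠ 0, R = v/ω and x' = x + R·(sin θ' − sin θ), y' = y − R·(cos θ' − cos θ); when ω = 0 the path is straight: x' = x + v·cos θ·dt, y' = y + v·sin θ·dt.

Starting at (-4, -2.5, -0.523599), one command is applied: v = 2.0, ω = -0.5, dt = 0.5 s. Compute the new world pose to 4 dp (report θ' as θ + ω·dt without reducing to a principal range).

θ' = -0.5236 + -0.5·0.5 = -0.7736
R = v/ω = 2.0/-0.5 = -4.0000
x' = -4 + -4.0000·(sin -0.7736 − sin -0.5236) = -3.2051
y' = -2.5 − -4.0000·(cos -0.7736 − cos -0.5236) = -3.1025

(-3.2051, -3.1025, -0.7736)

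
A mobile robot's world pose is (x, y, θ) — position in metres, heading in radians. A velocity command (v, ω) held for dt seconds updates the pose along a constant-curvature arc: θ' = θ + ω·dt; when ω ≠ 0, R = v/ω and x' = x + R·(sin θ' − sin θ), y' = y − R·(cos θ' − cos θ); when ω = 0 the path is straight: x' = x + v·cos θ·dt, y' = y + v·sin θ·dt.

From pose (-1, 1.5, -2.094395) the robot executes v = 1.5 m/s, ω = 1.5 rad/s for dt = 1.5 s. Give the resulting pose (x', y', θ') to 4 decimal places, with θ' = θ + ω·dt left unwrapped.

(0.0210, 0.0121, 0.1556)

θ' = -2.0944 + 1.5·1.5 = 0.1556
R = v/ω = 1.5/1.5 = 1.0000
x' = -1 + 1.0000·(sin 0.1556 − sin -2.0944) = 0.0210
y' = 1.5 − 1.0000·(cos 0.1556 − cos -2.0944) = 0.0121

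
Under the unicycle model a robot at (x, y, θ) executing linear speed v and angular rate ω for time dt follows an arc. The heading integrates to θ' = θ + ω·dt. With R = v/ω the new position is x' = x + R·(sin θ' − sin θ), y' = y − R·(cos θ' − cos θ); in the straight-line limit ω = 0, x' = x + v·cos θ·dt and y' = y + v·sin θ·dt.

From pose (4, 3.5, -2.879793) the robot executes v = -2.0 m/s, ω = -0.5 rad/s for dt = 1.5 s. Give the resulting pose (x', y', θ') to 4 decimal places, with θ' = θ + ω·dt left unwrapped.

(6.9114, 3.1690, -3.6298)

θ' = -2.8798 + -0.5·1.5 = -3.6298
R = v/ω = -2.0/-0.5 = 4.0000
x' = 4 + 4.0000·(sin -3.6298 − sin -2.8798) = 6.9114
y' = 3.5 − 4.0000·(cos -3.6298 − cos -2.8798) = 3.1690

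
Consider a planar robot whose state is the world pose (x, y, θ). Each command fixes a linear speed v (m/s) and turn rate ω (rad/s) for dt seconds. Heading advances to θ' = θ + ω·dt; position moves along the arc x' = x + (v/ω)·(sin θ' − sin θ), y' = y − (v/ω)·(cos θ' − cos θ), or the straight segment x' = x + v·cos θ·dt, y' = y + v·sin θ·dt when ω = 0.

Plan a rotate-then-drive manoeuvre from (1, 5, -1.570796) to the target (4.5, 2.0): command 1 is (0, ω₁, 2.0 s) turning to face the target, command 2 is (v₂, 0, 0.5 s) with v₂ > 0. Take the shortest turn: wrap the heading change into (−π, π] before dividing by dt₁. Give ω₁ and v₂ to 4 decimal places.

ω₁ = 0.4311, v₂ = 9.2195

heading to target = atan2(2−5, 4.5−1) = -0.7086
Δθ = wrap(-0.7086 − -1.5708) = 0.8622; ω₁ = Δθ/dt₁ = 0.4311
distance = √((4.5−1)² + (2−5)²) = 4.6098; v₂ = distance/dt₂ = 9.2195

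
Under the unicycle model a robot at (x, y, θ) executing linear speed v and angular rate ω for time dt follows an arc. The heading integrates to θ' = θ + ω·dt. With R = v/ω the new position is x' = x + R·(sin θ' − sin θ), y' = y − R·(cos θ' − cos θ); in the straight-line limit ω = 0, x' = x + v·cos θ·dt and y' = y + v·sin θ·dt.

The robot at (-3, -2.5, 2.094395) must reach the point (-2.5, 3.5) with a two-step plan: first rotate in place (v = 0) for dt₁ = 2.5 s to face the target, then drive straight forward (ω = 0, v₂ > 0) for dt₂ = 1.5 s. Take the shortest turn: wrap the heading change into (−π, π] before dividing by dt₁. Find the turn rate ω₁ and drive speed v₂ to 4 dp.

ω₁ = -0.2427, v₂ = 4.0139

heading to target = atan2(3.5−-2.5, -2.5−-3) = 1.4877
Δθ = wrap(1.4877 − 2.0944) = -0.6067; ω₁ = Δθ/dt₁ = -0.2427
distance = √((-2.5−-3)² + (3.5−-2.5)²) = 6.0208; v₂ = distance/dt₂ = 4.0139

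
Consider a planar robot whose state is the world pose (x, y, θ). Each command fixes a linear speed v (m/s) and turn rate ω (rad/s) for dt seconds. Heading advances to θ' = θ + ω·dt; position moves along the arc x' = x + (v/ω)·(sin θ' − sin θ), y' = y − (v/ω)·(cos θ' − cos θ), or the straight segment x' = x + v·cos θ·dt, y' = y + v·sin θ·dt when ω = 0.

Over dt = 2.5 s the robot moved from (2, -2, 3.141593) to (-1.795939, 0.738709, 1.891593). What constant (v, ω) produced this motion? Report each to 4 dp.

Δθ = 1.891593 − 3.141593 = -1.250000
ω = Δθ/dt = -1.250000/2.5 = -0.5000
R = Δx/(sin θ' − sin θ) = -4.0000
v = R·ω = -4.0000·-0.5000 = 2.0000

v = 2.0000, ω = -0.5000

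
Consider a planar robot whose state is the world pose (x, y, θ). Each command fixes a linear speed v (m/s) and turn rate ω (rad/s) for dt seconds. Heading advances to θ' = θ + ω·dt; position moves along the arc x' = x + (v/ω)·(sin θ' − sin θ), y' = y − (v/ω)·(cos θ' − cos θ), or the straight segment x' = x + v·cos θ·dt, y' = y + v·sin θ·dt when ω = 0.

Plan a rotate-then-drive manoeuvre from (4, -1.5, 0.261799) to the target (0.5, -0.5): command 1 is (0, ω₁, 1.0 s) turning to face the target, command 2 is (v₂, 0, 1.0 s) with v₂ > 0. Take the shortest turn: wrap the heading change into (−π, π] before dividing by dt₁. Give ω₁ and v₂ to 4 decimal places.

ω₁ = 2.6015, v₂ = 3.6401

heading to target = atan2(-0.5−-1.5, 0.5−4) = 2.8633
Δθ = wrap(2.8633 − 0.2618) = 2.6015; ω₁ = Δθ/dt₁ = 2.6015
distance = √((0.5−4)² + (-0.5−-1.5)²) = 3.6401; v₂ = distance/dt₂ = 3.6401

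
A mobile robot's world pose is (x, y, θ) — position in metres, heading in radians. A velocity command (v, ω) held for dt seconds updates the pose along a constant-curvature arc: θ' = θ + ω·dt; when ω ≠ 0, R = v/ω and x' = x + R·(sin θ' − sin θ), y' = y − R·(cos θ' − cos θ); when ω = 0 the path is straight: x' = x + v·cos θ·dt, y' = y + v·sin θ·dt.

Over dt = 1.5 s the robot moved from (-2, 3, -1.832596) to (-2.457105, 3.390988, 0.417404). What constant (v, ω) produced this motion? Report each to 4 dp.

Δθ = 0.417404 − -1.832596 = 2.250000
ω = Δθ/dt = 2.250000/1.5 = 1.5000
R = Δx/(sin θ' − sin θ) = -0.3333
v = R·ω = -0.3333·1.5000 = -0.5000

v = -0.5000, ω = 1.5000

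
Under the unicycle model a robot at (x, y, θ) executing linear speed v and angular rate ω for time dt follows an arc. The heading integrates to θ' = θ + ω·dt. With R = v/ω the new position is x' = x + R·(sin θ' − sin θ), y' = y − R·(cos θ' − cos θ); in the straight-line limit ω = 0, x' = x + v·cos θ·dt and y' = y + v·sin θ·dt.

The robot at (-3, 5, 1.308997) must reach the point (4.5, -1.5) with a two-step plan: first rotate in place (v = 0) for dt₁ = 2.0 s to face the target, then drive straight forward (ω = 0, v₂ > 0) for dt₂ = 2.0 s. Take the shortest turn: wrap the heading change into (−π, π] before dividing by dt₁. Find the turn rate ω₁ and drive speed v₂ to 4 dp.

heading to target = atan2(-1.5−5, 4.5−-3) = -0.7141
Δθ = wrap(-0.7141 − 1.3090) = -2.0231; ω₁ = Δθ/dt₁ = -1.0115
distance = √((4.5−-3)² + (-1.5−5)²) = 9.9247; v₂ = distance/dt₂ = 4.9624

ω₁ = -1.0115, v₂ = 4.9624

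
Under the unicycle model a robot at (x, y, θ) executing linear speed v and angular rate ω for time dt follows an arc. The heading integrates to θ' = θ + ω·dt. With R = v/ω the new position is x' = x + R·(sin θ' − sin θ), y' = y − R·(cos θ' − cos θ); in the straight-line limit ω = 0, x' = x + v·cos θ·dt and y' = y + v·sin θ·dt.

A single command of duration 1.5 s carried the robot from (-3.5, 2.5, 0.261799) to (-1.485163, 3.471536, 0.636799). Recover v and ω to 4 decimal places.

v = 1.5000, ω = 0.2500

Δθ = 0.636799 − 0.261799 = 0.375000
ω = Δθ/dt = 0.375000/1.5 = 0.2500
R = Δx/(sin θ' − sin θ) = 6.0000
v = R·ω = 6.0000·0.2500 = 1.5000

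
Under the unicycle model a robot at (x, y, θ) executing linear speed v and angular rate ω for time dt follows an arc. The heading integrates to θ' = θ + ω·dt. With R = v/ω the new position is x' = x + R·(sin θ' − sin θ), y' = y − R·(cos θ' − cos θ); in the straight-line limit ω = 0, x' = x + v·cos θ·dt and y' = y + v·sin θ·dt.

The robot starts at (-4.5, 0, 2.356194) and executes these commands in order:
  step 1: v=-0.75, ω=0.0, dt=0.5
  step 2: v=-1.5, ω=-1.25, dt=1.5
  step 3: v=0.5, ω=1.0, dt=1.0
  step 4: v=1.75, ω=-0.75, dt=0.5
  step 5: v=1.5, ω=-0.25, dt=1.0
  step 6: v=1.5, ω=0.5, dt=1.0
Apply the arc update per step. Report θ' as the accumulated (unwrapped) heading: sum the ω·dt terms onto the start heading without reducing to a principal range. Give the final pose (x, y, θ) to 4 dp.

(-2.5264, 1.6283, 1.3562)

step 1: θ'=2.3562 (straight) → pose (-4.2348, -0.2652, 2.3562)
step 2: θ'=0.4812 (R=1.2000) → pose (-4.5280, -2.1774, 0.4812)
step 3: θ'=1.4812 (R=0.5000) → pose (-4.2614, -1.7789, 1.4812)
step 4: θ'=1.1062 (R=-2.3333) → pose (-4.0234, -0.9422, 1.1062)
step 5: θ'=0.8562 (R=-6.0000) → pose (-3.1915, 0.3013, 0.8562)
step 6: θ'=1.3562 (R=3.0000) → pose (-2.5264, 1.6283, 1.3562)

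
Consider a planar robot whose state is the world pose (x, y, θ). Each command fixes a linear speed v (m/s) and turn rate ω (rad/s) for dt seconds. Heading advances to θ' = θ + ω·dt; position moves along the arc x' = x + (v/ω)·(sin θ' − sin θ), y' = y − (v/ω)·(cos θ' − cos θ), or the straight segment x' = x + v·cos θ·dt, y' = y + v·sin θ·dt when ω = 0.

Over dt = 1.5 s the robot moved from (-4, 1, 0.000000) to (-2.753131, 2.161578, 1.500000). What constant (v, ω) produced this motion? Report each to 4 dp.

Δθ = 1.500000 − 0.000000 = 1.500000
ω = Δθ/dt = 1.500000/1.5 = 1.0000
R = Δx/(sin θ' − sin θ) = 1.2500
v = R·ω = 1.2500·1.0000 = 1.2500

v = 1.2500, ω = 1.0000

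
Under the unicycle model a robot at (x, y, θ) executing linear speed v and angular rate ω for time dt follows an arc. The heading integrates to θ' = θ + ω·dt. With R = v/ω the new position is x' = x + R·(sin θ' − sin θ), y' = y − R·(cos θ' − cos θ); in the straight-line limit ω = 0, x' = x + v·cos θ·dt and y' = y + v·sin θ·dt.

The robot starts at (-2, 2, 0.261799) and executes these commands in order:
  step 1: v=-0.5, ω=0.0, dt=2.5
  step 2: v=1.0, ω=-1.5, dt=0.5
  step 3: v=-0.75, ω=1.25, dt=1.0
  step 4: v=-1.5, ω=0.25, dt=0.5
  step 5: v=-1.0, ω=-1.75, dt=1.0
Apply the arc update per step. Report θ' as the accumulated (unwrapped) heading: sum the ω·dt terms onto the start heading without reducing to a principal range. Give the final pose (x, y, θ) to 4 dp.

(-4.8038, 0.9650, -0.8632)

step 1: θ'=0.2618 (straight) → pose (-3.2074, 1.6765, 0.2618)
step 2: θ'=-0.4882 (R=-0.6667) → pose (-2.7222, 1.6213, -0.4882)
step 3: θ'=0.7618 (R=-0.6000) → pose (-3.4177, 1.5256, 0.7618)
step 4: θ'=0.8868 (R=-6.0000) → pose (-3.9267, 0.9754, 0.8868)
step 5: θ'=-0.8632 (R=0.5714) → pose (-4.8038, 0.9650, -0.8632)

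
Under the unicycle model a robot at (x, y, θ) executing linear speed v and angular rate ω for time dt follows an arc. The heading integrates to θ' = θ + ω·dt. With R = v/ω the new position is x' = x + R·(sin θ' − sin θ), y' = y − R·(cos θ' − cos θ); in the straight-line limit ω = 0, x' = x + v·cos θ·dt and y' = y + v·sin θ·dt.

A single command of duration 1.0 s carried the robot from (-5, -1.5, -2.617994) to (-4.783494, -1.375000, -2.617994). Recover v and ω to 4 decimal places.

Δθ = -2.617994 − -2.617994 = 0.000000
ω = Δθ/dt = 0.000000/1.0 = 0.0000
ω = 0 → v = (Δx·cos θ + Δy·sin θ)/dt = -0.2500

v = -0.2500, ω = 0.0000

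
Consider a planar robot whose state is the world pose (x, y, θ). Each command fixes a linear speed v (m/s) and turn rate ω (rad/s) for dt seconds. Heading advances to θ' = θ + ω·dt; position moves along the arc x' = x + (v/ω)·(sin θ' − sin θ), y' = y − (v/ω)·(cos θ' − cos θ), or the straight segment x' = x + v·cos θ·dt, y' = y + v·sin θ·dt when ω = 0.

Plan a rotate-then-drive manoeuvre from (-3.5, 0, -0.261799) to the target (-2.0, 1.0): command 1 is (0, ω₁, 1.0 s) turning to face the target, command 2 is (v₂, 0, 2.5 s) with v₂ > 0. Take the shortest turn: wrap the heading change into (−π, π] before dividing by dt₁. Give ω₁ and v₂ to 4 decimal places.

ω₁ = 0.8498, v₂ = 0.7211

heading to target = atan2(1−0, -2−-3.5) = 0.5880
Δθ = wrap(0.5880 − -0.2618) = 0.8498; ω₁ = Δθ/dt₁ = 0.8498
distance = √((-2−-3.5)² + (1−0)²) = 1.8028; v₂ = distance/dt₂ = 0.7211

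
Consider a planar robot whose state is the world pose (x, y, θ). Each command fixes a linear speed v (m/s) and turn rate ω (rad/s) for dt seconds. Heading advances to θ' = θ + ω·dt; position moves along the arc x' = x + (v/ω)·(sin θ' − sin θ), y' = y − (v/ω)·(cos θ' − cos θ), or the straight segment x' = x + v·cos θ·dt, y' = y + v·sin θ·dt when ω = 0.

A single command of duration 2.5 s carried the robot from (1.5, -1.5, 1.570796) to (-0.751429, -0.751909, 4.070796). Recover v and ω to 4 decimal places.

Δθ = 4.070796 − 1.570796 = 2.500000
ω = Δθ/dt = 2.500000/2.5 = 1.0000
R = Δx/(sin θ' − sin θ) = 1.2500
v = R·ω = 1.2500·1.0000 = 1.2500

v = 1.2500, ω = 1.0000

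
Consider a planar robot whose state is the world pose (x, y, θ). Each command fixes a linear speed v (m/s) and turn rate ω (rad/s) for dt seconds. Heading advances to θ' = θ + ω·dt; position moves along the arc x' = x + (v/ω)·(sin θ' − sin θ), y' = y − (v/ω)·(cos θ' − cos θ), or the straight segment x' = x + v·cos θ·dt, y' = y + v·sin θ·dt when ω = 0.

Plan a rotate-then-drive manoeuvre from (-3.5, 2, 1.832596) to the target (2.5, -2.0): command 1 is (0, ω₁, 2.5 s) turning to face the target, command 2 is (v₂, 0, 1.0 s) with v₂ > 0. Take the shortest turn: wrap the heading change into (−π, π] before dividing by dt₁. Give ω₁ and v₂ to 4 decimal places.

heading to target = atan2(-2−2, 2.5−-3.5) = -0.5880
Δθ = wrap(-0.5880 − 1.8326) = -2.4206; ω₁ = Δθ/dt₁ = -0.9682
distance = √((2.5−-3.5)² + (-2−2)²) = 7.2111; v₂ = distance/dt₂ = 7.2111

ω₁ = -0.9682, v₂ = 7.2111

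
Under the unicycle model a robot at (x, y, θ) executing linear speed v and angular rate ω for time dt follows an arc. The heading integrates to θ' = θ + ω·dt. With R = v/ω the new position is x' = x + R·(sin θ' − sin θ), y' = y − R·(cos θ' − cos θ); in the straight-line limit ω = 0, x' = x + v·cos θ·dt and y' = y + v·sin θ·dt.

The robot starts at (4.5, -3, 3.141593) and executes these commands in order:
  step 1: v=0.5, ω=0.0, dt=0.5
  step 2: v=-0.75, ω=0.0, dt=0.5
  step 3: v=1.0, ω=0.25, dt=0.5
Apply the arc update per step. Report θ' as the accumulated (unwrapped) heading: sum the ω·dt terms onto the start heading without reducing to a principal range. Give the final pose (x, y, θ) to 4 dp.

(4.1263, -3.0312, 3.2666)

step 1: θ'=3.1416 (straight) → pose (4.2500, -3.0000, 3.1416)
step 2: θ'=3.1416 (straight) → pose (4.6250, -3.0000, 3.1416)
step 3: θ'=3.2666 (R=4.0000) → pose (4.1263, -3.0312, 3.2666)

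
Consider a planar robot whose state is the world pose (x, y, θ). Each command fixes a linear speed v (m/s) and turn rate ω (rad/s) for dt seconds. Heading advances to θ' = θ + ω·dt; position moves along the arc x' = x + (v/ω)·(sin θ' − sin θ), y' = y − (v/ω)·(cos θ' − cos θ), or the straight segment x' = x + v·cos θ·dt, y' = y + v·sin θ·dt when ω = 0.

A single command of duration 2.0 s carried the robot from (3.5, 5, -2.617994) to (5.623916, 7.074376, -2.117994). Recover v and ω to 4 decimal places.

v = -1.5000, ω = 0.2500

Δθ = -2.117994 − -2.617994 = 0.500000
ω = Δθ/dt = 0.500000/2.0 = 0.2500
R = Δx/(sin θ' − sin θ) = -6.0000
v = R·ω = -6.0000·0.2500 = -1.5000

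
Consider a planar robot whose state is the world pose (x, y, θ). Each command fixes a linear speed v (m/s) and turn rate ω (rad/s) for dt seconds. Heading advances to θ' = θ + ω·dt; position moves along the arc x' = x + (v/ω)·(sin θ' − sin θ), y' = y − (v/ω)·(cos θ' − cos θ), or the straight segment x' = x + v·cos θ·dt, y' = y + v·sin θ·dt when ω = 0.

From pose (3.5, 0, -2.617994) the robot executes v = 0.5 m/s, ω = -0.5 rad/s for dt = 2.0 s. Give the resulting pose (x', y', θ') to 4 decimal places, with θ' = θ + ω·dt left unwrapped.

θ' = -2.6180 + -0.5·2.0 = -3.6180
R = v/ω = 0.5/-0.5 = -1.0000
x' = 3.5 + -1.0000·(sin -3.6180 − sin -2.6180) = 2.5414
y' = 0 − -1.0000·(cos -3.6180 − cos -2.6180) = -0.0226

(2.5414, -0.0226, -3.6180)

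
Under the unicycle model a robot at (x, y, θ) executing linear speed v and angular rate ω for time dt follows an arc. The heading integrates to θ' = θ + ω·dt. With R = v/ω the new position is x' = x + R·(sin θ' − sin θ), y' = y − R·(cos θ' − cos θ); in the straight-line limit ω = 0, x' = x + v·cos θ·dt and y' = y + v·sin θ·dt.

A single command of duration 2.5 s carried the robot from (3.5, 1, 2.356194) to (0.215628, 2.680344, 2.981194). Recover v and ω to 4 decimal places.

Δθ = 2.981194 − 2.356194 = 0.625000
ω = Δθ/dt = 0.625000/2.5 = 0.2500
R = Δx/(sin θ' − sin θ) = 6.0000
v = R·ω = 6.0000·0.2500 = 1.5000

v = 1.5000, ω = 0.2500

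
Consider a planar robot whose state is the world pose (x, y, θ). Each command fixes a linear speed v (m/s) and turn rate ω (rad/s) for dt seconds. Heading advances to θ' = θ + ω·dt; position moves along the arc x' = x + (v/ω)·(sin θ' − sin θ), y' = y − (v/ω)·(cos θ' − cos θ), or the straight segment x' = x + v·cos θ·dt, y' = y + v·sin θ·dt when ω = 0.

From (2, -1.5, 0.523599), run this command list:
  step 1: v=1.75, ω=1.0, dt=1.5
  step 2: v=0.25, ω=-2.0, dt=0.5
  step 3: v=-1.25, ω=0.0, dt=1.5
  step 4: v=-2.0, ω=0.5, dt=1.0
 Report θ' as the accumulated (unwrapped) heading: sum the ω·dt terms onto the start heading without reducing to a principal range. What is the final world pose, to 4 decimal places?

step 1: θ'=2.0236 (R=1.7500) → pose (2.6986, 0.7811, 2.0236)
step 2: θ'=1.0236 (R=-0.1250) → pose (2.7043, 0.9009, 1.0236)
step 3: θ'=1.0236 (straight) → pose (1.7287, -0.7004, 1.0236)
step 4: θ'=1.5236 (R=-4.0000) → pose (1.1491, -2.5928, 1.5236)

(1.1491, -2.5928, 1.5236)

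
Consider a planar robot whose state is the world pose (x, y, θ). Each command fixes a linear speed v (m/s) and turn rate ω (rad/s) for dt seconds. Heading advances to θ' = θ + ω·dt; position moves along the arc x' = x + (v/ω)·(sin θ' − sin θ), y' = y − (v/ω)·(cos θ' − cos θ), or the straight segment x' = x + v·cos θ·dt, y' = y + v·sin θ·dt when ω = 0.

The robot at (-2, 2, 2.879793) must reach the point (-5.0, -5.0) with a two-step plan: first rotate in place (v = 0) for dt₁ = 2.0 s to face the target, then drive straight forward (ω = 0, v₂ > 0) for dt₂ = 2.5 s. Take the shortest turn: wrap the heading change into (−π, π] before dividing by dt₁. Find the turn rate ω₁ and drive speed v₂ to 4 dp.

ω₁ = 0.7139, v₂ = 3.0463

heading to target = atan2(-5−2, -5−-2) = -1.9757
Δθ = wrap(-1.9757 − 2.8798) = 1.4277; ω₁ = Δθ/dt₁ = 0.7139
distance = √((-5−-2)² + (-5−2)²) = 7.6158; v₂ = distance/dt₂ = 3.0463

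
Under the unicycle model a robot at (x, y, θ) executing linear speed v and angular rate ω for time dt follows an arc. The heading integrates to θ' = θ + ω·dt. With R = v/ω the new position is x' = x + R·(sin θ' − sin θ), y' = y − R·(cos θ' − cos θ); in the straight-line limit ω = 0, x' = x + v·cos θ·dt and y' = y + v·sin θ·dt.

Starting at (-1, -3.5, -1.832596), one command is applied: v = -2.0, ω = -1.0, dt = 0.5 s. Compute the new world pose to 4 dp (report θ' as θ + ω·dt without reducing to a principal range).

(-0.5153, -2.6372, -2.3326)

θ' = -1.8326 + -1.0·0.5 = -2.3326
R = v/ω = -2.0/-1.0 = 2.0000
x' = -1 + 2.0000·(sin -2.3326 − sin -1.8326) = -0.5153
y' = -3.5 − 2.0000·(cos -2.3326 − cos -1.8326) = -2.6372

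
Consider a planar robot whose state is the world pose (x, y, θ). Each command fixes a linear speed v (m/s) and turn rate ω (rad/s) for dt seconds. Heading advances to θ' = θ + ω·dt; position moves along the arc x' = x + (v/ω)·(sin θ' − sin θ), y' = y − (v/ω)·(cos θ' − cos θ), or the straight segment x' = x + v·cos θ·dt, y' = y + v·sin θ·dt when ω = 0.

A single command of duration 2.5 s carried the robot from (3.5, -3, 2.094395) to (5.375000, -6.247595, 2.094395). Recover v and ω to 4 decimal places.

Δθ = 2.094395 − 2.094395 = 0.000000
ω = Δθ/dt = 0.000000/2.5 = 0.0000
ω = 0 → v = (Δx·cos θ + Δy·sin θ)/dt = -1.5000

v = -1.5000, ω = 0.0000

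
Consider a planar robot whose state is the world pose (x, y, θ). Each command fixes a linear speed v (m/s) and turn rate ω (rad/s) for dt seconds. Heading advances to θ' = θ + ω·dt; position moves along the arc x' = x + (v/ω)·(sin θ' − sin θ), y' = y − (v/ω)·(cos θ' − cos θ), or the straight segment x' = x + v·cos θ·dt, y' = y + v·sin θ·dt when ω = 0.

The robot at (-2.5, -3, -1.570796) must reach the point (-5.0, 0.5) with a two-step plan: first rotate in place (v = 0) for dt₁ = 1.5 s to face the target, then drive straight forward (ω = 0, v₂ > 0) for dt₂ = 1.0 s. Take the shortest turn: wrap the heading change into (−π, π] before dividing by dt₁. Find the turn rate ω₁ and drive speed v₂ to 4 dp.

heading to target = atan2(0.5−-3, -5−-2.5) = 2.1910
Δθ = wrap(2.1910 − -1.5708) = -2.5213; ω₁ = Δθ/dt₁ = -1.6809
distance = √((-5−-2.5)² + (0.5−-3)²) = 4.3012; v₂ = distance/dt₂ = 4.3012

ω₁ = -1.6809, v₂ = 4.3012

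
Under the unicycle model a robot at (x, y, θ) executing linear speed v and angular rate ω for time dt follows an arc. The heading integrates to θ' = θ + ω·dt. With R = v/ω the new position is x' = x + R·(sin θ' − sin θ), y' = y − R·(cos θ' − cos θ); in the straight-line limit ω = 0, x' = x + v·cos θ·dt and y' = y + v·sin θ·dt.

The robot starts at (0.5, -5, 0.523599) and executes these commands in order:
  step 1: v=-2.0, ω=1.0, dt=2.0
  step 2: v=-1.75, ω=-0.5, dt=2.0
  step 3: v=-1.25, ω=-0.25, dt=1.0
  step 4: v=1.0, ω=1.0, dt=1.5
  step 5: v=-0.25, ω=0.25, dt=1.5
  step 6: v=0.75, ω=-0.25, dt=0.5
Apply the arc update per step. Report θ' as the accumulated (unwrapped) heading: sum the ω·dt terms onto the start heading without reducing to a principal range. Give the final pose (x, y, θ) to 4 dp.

step 1: θ'=2.5236 (R=-2.0000) → pose (0.3412, -8.3621, 2.5236)
step 2: θ'=1.5236 (R=3.5000) → pose (1.8094, -11.3799, 1.5236)
step 3: θ'=1.2736 (R=5.0000) → pose (1.5958, -12.6082, 1.2736)
step 4: θ'=2.7736 (R=1.0000) → pose (0.9994, -11.3823, 2.7736)
step 5: θ'=3.1486 (R=-1.0000) → pose (1.3661, -11.4493, 3.1486)
step 6: θ'=3.0236 (R=-3.0000) → pose (0.9919, -11.4285, 3.0236)

(0.9919, -11.4285, 3.0236)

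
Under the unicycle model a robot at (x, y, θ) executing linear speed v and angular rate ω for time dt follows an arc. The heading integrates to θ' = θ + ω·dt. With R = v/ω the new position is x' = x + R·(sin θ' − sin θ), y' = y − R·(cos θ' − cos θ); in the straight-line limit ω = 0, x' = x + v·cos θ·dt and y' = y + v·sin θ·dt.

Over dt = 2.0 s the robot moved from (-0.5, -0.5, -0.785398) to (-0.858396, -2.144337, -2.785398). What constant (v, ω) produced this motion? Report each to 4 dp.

v = 1.0000, ω = -1.0000

Δθ = -2.785398 − -0.785398 = -2.000000
ω = Δθ/dt = -2.000000/2.0 = -1.0000
R = −Δy/(cos θ' − cos θ) = -1.0000
v = R·ω = -1.0000·-1.0000 = 1.0000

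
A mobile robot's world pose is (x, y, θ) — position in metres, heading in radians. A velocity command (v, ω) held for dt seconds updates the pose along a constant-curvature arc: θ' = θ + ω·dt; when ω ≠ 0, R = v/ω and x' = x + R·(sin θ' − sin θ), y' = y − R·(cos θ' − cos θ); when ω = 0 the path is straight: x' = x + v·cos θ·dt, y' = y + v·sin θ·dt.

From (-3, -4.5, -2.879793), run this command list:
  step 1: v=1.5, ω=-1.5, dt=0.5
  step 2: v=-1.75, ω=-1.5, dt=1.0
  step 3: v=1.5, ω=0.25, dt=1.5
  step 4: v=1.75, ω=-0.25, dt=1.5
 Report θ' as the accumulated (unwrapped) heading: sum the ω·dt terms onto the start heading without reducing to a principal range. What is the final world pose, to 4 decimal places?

(-2.1041, -1.2016, -5.1298)

step 1: θ'=-3.6298 (R=-1.0000) → pose (-3.7279, -4.4173, -3.6298)
step 2: θ'=-5.1298 (R=1.1667) → pose (-3.2086, -5.9206, -5.1298)
step 3: θ'=-4.7548 (R=6.0000) → pose (-2.6988, -3.7426, -4.7548)
step 4: θ'=-5.1298 (R=-7.0000) → pose (-2.1041, -1.2016, -5.1298)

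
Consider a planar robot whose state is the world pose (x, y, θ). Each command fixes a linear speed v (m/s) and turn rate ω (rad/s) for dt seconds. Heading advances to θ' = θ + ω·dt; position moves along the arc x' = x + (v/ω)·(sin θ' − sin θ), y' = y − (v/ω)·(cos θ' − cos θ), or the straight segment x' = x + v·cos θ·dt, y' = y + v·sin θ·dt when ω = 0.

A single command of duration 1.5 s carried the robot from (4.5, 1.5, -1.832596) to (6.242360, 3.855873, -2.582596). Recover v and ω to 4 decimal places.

v = -2.0000, ω = -0.5000

Δθ = -2.582596 − -1.832596 = -0.750000
ω = Δθ/dt = -0.750000/1.5 = -0.5000
R = −Δy/(cos θ' − cos θ) = 4.0000
v = R·ω = 4.0000·-0.5000 = -2.0000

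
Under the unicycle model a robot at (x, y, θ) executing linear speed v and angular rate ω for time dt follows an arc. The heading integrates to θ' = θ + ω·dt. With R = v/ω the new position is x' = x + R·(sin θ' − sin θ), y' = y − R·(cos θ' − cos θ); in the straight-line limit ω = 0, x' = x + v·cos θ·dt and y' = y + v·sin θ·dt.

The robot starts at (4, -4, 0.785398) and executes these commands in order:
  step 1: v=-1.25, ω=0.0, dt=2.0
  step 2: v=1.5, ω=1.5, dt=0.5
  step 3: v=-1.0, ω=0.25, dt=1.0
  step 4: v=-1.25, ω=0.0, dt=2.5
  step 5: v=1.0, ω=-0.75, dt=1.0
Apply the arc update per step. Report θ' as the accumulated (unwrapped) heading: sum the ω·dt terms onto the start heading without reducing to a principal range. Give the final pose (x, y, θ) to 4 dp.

(3.4352, -8.1786, 1.0354)

step 1: θ'=0.7854 (straight) → pose (2.2322, -5.7678, 0.7854)
step 2: θ'=1.5354 (R=1.0000) → pose (2.5245, -5.0961, 1.5354)
step 3: θ'=1.7854 (R=-4.0000) → pose (2.6137, -6.0894, 1.7854)
step 4: θ'=1.7854 (straight) → pose (3.2792, -9.1428, 1.7854)
step 5: θ'=1.0354 (R=-1.3333) → pose (3.4352, -8.1786, 1.0354)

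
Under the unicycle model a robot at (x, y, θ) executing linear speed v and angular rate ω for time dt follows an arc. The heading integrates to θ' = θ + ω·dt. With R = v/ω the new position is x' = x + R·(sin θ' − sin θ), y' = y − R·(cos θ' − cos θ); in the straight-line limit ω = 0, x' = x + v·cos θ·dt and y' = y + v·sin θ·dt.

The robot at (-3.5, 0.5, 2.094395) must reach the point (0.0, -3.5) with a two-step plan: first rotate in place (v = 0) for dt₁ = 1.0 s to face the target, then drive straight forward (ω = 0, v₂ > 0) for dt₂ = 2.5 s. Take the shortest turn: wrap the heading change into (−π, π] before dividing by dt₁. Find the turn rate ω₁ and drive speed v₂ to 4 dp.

ω₁ = -2.9464, v₂ = 2.1260

heading to target = atan2(-3.5−0.5, 0−-3.5) = -0.8520
Δθ = wrap(-0.8520 − 2.0944) = -2.9464; ω₁ = Δθ/dt₁ = -2.9464
distance = √((0−-3.5)² + (-3.5−0.5)²) = 5.3151; v₂ = distance/dt₂ = 2.1260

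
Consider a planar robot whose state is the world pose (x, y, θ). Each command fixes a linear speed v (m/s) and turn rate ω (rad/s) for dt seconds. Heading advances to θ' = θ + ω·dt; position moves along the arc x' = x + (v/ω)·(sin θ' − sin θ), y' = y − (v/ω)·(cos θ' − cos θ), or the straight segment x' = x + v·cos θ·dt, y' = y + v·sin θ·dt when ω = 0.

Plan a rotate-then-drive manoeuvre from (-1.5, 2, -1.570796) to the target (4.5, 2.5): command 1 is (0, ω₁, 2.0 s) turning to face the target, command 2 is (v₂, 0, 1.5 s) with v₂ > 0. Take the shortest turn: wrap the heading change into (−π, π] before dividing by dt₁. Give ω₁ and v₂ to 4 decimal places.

heading to target = atan2(2.5−2, 4.5−-1.5) = 0.0831
Δθ = wrap(0.0831 − -1.5708) = 1.6539; ω₁ = Δθ/dt₁ = 0.8270
distance = √((4.5−-1.5)² + (2.5−2)²) = 6.0208; v₂ = distance/dt₂ = 4.0139

ω₁ = 0.8270, v₂ = 4.0139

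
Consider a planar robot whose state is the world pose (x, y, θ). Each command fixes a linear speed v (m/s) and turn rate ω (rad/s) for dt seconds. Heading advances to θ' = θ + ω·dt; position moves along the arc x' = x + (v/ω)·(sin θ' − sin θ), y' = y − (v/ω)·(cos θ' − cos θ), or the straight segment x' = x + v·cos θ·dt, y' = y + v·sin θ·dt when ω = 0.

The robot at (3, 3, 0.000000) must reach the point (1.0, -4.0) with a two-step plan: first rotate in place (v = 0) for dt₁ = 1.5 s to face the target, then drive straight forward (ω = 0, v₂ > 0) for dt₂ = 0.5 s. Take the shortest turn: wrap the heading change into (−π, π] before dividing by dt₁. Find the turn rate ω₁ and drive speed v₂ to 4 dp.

ω₁ = -1.2327, v₂ = 14.5602

heading to target = atan2(-4−3, 1−3) = -1.8491
Δθ = wrap(-1.8491 − 0.0000) = -1.8491; ω₁ = Δθ/dt₁ = -1.2327
distance = √((1−3)² + (-4−3)²) = 7.2801; v₂ = distance/dt₂ = 14.5602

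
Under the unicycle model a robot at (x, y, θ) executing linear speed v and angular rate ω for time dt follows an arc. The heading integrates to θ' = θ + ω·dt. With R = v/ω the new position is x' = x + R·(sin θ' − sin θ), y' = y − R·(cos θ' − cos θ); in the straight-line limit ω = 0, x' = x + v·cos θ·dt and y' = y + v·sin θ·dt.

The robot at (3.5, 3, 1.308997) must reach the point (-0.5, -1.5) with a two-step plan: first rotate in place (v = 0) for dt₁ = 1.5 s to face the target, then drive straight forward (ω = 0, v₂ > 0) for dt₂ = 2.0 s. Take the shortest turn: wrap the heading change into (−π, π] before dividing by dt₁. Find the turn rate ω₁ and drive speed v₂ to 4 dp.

heading to target = atan2(-1.5−3, -0.5−3.5) = -2.2974
Δθ = wrap(-2.2974 − 1.3090) = 2.6767; ω₁ = Δθ/dt₁ = 1.7845
distance = √((-0.5−3.5)² + (-1.5−3)²) = 6.0208; v₂ = distance/dt₂ = 3.0104

ω₁ = 1.7845, v₂ = 3.0104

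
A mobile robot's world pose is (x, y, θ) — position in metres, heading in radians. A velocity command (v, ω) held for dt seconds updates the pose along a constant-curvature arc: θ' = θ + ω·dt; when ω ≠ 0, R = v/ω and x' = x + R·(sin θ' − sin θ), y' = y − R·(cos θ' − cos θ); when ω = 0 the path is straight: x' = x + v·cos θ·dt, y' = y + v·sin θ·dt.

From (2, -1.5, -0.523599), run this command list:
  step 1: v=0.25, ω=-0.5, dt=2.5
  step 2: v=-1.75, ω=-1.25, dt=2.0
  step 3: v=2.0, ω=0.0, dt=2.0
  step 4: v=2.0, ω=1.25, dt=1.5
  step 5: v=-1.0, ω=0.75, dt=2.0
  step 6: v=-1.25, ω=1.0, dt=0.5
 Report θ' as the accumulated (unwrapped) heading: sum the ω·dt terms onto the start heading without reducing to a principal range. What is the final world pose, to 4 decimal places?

(0.2966, 4.5845, -0.3986)

step 1: θ'=-1.7736 (R=-0.5000) → pose (2.2398, -2.0337, -1.7736)
step 2: θ'=-4.2736 (R=1.4000) → pose (4.8784, -1.7209, -4.2736)
step 3: θ'=-4.2736 (straight) → pose (3.1791, 1.9001, -4.2736)
step 4: θ'=-2.3986 (R=1.6000) → pose (0.6482, 2.3987, -2.3986)
step 5: θ'=-0.8986 (R=-1.3333) → pose (0.7895, 4.2109, -0.8986)
step 6: θ'=-0.3986 (R=-1.2500) → pose (0.2966, 4.5845, -0.3986)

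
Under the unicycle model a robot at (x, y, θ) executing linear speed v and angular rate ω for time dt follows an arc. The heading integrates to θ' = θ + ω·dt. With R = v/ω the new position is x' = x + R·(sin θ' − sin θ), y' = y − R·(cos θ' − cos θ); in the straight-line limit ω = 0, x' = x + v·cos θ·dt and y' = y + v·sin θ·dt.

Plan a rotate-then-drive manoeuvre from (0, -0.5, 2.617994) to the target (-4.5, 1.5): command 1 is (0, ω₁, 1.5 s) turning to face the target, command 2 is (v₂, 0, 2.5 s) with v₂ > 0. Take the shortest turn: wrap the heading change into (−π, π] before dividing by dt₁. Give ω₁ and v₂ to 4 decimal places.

ω₁ = 0.0702, v₂ = 1.9698

heading to target = atan2(1.5−-0.5, -4.5−0) = 2.7234
Δθ = wrap(2.7234 − 2.6180) = 0.1054; ω₁ = Δθ/dt₁ = 0.0702
distance = √((-4.5−0)² + (1.5−-0.5)²) = 4.9244; v₂ = distance/dt₂ = 1.9698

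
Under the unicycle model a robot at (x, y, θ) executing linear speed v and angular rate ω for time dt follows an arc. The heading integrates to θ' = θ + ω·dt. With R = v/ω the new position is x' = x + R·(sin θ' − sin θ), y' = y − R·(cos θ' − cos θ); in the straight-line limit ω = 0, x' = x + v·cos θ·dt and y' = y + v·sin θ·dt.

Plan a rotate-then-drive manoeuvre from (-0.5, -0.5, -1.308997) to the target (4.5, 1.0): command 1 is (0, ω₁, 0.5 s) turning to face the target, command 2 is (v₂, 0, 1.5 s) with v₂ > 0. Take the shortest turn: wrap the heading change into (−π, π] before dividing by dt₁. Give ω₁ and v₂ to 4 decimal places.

heading to target = atan2(1−-0.5, 4.5−-0.5) = 0.2915
Δθ = wrap(0.2915 − -1.3090) = 1.6005; ω₁ = Δθ/dt₁ = 3.2009
distance = √((4.5−-0.5)² + (1−-0.5)²) = 5.2202; v₂ = distance/dt₂ = 3.4801

ω₁ = 3.2009, v₂ = 3.4801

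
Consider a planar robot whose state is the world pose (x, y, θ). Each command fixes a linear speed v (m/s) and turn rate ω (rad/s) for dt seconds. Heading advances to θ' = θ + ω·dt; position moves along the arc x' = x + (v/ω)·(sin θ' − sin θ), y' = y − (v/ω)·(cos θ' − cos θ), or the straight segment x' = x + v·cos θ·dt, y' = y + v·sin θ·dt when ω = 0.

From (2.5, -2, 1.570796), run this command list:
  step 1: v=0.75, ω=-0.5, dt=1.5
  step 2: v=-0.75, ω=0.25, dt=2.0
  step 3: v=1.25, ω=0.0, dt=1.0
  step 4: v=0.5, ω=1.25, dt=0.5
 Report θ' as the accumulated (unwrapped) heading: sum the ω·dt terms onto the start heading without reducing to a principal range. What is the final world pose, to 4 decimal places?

(2.4847, -0.8236, 1.9458)

step 1: θ'=0.8208 (R=-1.5000) → pose (2.9025, -0.9775, 0.8208)
step 2: θ'=1.3208 (R=-3.0000) → pose (2.1908, -2.2802, 1.3208)
step 3: θ'=1.3208 (straight) → pose (2.5001, -1.0691, 1.3208)
step 4: θ'=1.9458 (R=0.4000) → pose (2.4847, -0.8236, 1.9458)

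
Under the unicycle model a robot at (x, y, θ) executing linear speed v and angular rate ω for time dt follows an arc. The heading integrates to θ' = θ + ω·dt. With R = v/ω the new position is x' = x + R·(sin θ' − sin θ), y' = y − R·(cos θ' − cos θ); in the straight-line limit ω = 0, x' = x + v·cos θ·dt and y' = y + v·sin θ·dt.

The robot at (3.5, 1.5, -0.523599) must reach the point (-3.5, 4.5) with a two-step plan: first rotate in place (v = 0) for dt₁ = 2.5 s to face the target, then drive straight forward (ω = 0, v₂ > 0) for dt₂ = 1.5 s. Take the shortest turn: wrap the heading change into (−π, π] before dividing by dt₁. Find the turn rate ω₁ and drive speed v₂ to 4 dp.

ω₁ = -1.2092, v₂ = 5.0772

heading to target = atan2(4.5−1.5, -3.5−3.5) = 2.7367
Δθ = wrap(2.7367 − -0.5236) = -3.0229; ω₁ = Δθ/dt₁ = -1.2092
distance = √((-3.5−3.5)² + (4.5−1.5)²) = 7.6158; v₂ = distance/dt₂ = 5.0772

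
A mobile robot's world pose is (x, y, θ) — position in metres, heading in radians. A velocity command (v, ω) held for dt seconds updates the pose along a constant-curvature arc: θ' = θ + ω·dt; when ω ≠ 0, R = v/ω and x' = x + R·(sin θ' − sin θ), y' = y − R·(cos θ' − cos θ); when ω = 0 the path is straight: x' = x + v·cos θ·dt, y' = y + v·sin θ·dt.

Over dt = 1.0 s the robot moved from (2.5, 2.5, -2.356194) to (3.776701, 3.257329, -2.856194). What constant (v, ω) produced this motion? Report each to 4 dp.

v = -1.5000, ω = -0.5000

Δθ = -2.856194 − -2.356194 = -0.500000
ω = Δθ/dt = -0.500000/1.0 = -0.5000
R = Δx/(sin θ' − sin θ) = 3.0000
v = R·ω = 3.0000·-0.5000 = -1.5000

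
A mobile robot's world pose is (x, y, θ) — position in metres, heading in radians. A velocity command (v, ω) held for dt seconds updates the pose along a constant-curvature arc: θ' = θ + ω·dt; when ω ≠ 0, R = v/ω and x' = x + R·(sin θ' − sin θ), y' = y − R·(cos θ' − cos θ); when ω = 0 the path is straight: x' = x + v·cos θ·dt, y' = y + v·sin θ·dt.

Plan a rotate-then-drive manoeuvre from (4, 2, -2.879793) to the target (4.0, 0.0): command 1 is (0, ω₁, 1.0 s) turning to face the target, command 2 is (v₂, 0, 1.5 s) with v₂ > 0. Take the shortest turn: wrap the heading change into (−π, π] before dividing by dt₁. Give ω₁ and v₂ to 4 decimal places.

ω₁ = 1.3090, v₂ = 1.3333

heading to target = atan2(0−2, 4−4) = -1.5708
Δθ = wrap(-1.5708 − -2.8798) = 1.3090; ω₁ = Δθ/dt₁ = 1.3090
distance = √((4−4)² + (0−2)²) = 2.0000; v₂ = distance/dt₂ = 1.3333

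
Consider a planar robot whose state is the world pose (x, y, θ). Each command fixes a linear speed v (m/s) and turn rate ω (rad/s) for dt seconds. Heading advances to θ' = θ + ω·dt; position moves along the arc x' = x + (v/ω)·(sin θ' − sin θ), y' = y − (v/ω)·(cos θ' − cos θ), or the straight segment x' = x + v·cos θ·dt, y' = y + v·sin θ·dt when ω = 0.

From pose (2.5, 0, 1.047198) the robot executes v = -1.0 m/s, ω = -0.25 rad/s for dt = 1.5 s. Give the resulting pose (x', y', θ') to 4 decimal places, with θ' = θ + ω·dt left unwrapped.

θ' = 1.0472 + -0.25·1.5 = 0.6722
R = v/ω = -1.0/-0.25 = 4.0000
x' = 2.5 + 4.0000·(sin 0.6722 − sin 1.0472) = 1.5267
y' = 0 − 4.0000·(cos 0.6722 − cos 1.0472) = -1.1298

(1.5267, -1.1298, 0.6722)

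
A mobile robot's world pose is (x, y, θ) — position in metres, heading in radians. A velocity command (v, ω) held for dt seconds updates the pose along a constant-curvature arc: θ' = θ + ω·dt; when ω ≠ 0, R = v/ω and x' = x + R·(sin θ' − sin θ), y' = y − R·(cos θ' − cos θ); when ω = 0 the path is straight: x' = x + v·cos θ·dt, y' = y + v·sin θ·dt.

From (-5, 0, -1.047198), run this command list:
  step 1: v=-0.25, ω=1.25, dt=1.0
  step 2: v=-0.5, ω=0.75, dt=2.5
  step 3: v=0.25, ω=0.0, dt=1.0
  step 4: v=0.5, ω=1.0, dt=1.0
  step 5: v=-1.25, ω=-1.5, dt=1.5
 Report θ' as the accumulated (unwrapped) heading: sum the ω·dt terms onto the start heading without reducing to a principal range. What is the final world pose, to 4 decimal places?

(-5.6280, -1.8014, 0.8278)

step 1: θ'=0.2028 (R=-0.2000) → pose (-5.2135, 0.0959, 0.2028)
step 2: θ'=2.0778 (R=-0.6667) → pose (-5.6620, -0.8808, 2.0778)
step 3: θ'=2.0778 (straight) → pose (-5.7834, -0.6623, 2.0778)
step 4: θ'=3.0778 (R=0.5000) → pose (-6.1886, -0.4061, 3.0778)
step 5: θ'=0.8278 (R=0.8333) → pose (-5.6280, -1.8014, 0.8278)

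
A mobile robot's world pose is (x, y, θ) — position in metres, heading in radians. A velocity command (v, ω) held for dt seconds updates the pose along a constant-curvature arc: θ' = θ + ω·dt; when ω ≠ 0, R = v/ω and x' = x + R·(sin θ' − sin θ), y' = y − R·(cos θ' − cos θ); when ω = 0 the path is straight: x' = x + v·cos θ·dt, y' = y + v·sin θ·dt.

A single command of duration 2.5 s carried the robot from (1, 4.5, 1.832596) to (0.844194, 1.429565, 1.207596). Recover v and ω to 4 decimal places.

v = -1.2500, ω = -0.2500

Δθ = 1.207596 − 1.832596 = -0.625000
ω = Δθ/dt = -0.625000/2.5 = -0.2500
R = −Δy/(cos θ' − cos θ) = 5.0000
v = R·ω = 5.0000·-0.2500 = -1.2500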